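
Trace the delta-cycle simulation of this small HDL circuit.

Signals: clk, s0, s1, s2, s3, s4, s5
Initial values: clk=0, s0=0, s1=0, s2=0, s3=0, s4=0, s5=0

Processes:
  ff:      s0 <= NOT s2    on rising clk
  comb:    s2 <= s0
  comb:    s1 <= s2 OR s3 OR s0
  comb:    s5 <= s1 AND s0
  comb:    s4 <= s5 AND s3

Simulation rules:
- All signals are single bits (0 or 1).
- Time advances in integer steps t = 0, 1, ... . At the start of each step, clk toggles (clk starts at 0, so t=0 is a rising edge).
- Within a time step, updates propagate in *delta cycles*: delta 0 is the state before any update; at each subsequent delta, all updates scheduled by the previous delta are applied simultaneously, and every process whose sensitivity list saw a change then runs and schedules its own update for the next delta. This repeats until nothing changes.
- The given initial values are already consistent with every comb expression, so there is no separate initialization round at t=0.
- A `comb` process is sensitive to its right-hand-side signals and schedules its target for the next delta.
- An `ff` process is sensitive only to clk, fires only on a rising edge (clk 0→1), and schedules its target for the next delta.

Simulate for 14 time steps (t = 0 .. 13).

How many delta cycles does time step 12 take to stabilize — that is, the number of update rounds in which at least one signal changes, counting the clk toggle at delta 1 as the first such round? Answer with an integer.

t0.Δ0 s3=0 s4=0 s1=0 s0=0 s2=0 clk=0 s5=0
t0.Δ1 s3=0 s4=0 s1=0 s0=0 s2=0 clk=1 s5=0
t0.Δ2 s3=0 s4=0 s1=0 s0=1 s2=0 clk=1 s5=0
t0.Δ3 s3=0 s4=0 s1=1 s0=1 s2=1 clk=1 s5=0
t0.Δ4 s3=0 s4=0 s1=1 s0=1 s2=1 clk=1 s5=1
t1.Δ0 s3=0 s4=0 s1=1 s0=1 s2=1 clk=1 s5=1
t1.Δ1 s3=0 s4=0 s1=1 s0=1 s2=1 clk=0 s5=1
t2.Δ0 s3=0 s4=0 s1=1 s0=1 s2=1 clk=0 s5=1
t2.Δ1 s3=0 s4=0 s1=1 s0=1 s2=1 clk=1 s5=1
t2.Δ2 s3=0 s4=0 s1=1 s0=0 s2=1 clk=1 s5=1
t2.Δ3 s3=0 s4=0 s1=1 s0=0 s2=0 clk=1 s5=0
t2.Δ4 s3=0 s4=0 s1=0 s0=0 s2=0 clk=1 s5=0
t3.Δ0 s3=0 s4=0 s1=0 s0=0 s2=0 clk=1 s5=0
t3.Δ1 s3=0 s4=0 s1=0 s0=0 s2=0 clk=0 s5=0
t4.Δ0 s3=0 s4=0 s1=0 s0=0 s2=0 clk=0 s5=0
t4.Δ1 s3=0 s4=0 s1=0 s0=0 s2=0 clk=1 s5=0
t4.Δ2 s3=0 s4=0 s1=0 s0=1 s2=0 clk=1 s5=0
t4.Δ3 s3=0 s4=0 s1=1 s0=1 s2=1 clk=1 s5=0
t4.Δ4 s3=0 s4=0 s1=1 s0=1 s2=1 clk=1 s5=1
t5.Δ0 s3=0 s4=0 s1=1 s0=1 s2=1 clk=1 s5=1
t5.Δ1 s3=0 s4=0 s1=1 s0=1 s2=1 clk=0 s5=1
t6.Δ0 s3=0 s4=0 s1=1 s0=1 s2=1 clk=0 s5=1
t6.Δ1 s3=0 s4=0 s1=1 s0=1 s2=1 clk=1 s5=1
t6.Δ2 s3=0 s4=0 s1=1 s0=0 s2=1 clk=1 s5=1
t6.Δ3 s3=0 s4=0 s1=1 s0=0 s2=0 clk=1 s5=0
t6.Δ4 s3=0 s4=0 s1=0 s0=0 s2=0 clk=1 s5=0
t7.Δ0 s3=0 s4=0 s1=0 s0=0 s2=0 clk=1 s5=0
t7.Δ1 s3=0 s4=0 s1=0 s0=0 s2=0 clk=0 s5=0
t8.Δ0 s3=0 s4=0 s1=0 s0=0 s2=0 clk=0 s5=0
t8.Δ1 s3=0 s4=0 s1=0 s0=0 s2=0 clk=1 s5=0
t8.Δ2 s3=0 s4=0 s1=0 s0=1 s2=0 clk=1 s5=0
t8.Δ3 s3=0 s4=0 s1=1 s0=1 s2=1 clk=1 s5=0
t8.Δ4 s3=0 s4=0 s1=1 s0=1 s2=1 clk=1 s5=1
t9.Δ0 s3=0 s4=0 s1=1 s0=1 s2=1 clk=1 s5=1
t9.Δ1 s3=0 s4=0 s1=1 s0=1 s2=1 clk=0 s5=1
t10.Δ0 s3=0 s4=0 s1=1 s0=1 s2=1 clk=0 s5=1
t10.Δ1 s3=0 s4=0 s1=1 s0=1 s2=1 clk=1 s5=1
t10.Δ2 s3=0 s4=0 s1=1 s0=0 s2=1 clk=1 s5=1
t10.Δ3 s3=0 s4=0 s1=1 s0=0 s2=0 clk=1 s5=0
t10.Δ4 s3=0 s4=0 s1=0 s0=0 s2=0 clk=1 s5=0
t11.Δ0 s3=0 s4=0 s1=0 s0=0 s2=0 clk=1 s5=0
t11.Δ1 s3=0 s4=0 s1=0 s0=0 s2=0 clk=0 s5=0
t12.Δ0 s3=0 s4=0 s1=0 s0=0 s2=0 clk=0 s5=0
t12.Δ1 s3=0 s4=0 s1=0 s0=0 s2=0 clk=1 s5=0
t12.Δ2 s3=0 s4=0 s1=0 s0=1 s2=0 clk=1 s5=0
t12.Δ3 s3=0 s4=0 s1=1 s0=1 s2=1 clk=1 s5=0
t12.Δ4 s3=0 s4=0 s1=1 s0=1 s2=1 clk=1 s5=1
t13.Δ0 s3=0 s4=0 s1=1 s0=1 s2=1 clk=1 s5=1
t13.Δ1 s3=0 s4=0 s1=1 s0=1 s2=1 clk=0 s5=1

4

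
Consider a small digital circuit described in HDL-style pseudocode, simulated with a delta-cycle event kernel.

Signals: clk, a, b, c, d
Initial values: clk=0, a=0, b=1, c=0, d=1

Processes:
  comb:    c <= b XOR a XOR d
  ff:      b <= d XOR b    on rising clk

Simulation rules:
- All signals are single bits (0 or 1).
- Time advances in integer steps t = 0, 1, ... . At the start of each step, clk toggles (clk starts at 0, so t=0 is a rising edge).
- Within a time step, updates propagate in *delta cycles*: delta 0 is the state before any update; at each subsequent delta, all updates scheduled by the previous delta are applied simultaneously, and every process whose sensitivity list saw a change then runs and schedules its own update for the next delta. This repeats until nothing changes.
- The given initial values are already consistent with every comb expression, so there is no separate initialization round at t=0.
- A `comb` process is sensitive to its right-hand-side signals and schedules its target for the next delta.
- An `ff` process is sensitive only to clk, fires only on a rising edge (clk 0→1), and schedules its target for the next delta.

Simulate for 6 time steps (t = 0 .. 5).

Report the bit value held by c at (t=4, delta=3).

t=0 Δ0: clk=0 a=0 c=0 b=1 d=1
  Δ1: clk:0→1
  Δ2: b:1→0
  Δ3: c:0→1
  (3Δ to stable)
t=1 Δ0: clk=1 a=0 c=1 b=0 d=1
  Δ1: clk:1→0
  (1Δ to stable)
t=2 Δ0: clk=0 a=0 c=1 b=0 d=1
  Δ1: clk:0→1
  Δ2: b:0→1
  Δ3: c:1→0
  (3Δ to stable)
t=3 Δ0: clk=1 a=0 c=0 b=1 d=1
  Δ1: clk:1→0
  (1Δ to stable)
t=4 Δ0: clk=0 a=0 c=0 b=1 d=1
  Δ1: clk:0→1
  Δ2: b:1→0
  Δ3: c:0→1
  (3Δ to stable)
t=5 Δ0: clk=1 a=0 c=1 b=0 d=1
  Δ1: clk:1→0
  (1Δ to stable)

1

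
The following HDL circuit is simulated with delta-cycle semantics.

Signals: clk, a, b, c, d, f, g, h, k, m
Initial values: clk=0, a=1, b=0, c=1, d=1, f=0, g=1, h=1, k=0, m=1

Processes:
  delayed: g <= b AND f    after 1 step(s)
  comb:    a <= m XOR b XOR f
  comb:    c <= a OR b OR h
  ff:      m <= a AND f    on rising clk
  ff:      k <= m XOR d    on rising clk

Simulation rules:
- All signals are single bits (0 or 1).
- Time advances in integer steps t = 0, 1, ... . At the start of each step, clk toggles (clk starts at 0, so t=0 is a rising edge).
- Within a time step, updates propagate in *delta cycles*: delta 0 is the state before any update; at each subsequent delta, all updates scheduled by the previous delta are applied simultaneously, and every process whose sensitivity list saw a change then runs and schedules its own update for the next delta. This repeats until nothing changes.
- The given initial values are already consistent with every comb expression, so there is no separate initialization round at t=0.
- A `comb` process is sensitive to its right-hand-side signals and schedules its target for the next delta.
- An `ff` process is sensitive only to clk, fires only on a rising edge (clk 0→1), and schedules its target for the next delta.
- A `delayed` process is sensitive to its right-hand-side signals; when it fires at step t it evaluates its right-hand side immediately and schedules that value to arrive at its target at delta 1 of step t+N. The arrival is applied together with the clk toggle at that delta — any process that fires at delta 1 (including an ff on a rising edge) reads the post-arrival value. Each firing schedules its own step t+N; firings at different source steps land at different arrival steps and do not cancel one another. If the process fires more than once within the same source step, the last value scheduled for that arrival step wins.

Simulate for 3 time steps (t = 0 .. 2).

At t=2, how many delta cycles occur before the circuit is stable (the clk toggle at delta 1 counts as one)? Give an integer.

[bits: f,a,k,d,g,m,clk,c,h,b]
t=0: Δ0=0101110110 Δ1=0101111110 Δ2=0101101110 Δ3=0001101110 | 3Δ
t=1: Δ0=0001101110 Δ1=0001100110 | 1Δ
t=2: Δ0=0001100110 Δ1=0001101110 Δ2=0011101110 | 2Δ

2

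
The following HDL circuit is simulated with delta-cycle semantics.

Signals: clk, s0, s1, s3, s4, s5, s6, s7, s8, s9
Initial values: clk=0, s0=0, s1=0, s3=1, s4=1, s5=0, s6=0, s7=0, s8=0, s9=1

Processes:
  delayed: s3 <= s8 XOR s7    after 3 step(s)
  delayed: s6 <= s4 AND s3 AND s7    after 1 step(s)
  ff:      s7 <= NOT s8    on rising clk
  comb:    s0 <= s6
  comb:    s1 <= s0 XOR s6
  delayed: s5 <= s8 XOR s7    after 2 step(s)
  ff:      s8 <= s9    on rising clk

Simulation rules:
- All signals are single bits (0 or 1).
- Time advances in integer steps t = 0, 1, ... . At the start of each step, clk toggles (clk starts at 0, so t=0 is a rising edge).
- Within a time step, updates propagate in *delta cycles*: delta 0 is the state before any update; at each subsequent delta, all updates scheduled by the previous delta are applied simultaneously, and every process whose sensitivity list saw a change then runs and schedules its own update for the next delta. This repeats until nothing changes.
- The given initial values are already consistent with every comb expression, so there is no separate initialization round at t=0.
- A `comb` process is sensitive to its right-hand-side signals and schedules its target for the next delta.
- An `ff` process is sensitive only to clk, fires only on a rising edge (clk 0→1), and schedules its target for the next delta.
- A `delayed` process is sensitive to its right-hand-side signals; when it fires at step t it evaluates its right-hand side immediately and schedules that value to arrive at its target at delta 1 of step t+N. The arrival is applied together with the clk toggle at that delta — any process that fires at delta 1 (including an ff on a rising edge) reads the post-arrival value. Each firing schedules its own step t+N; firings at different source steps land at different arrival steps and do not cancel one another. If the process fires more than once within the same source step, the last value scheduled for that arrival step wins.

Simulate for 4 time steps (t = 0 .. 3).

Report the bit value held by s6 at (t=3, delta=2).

0

t=0 Δ0: s4=1 s8=0 s0=0 s1=0 s3=1 s5=0 s7=0 clk=0 s9=1 s6=0
  Δ1: clk:0→1
  Δ2: s8:0→1, s7:0→1
  (2Δ to stable)
t=1 Δ0: s4=1 s8=1 s0=0 s1=0 s3=1 s5=0 s7=1 clk=1 s9=1 s6=0
  Δ1: clk:1→0, s6:0→1
  Δ2: s0:0→1, s1:0→1
  Δ3: s1:1→0
  (3Δ to stable)
t=2 Δ0: s4=1 s8=1 s0=1 s1=0 s3=1 s5=0 s7=1 clk=0 s9=1 s6=1
  Δ1: clk:0→1
  Δ2: s7:1→0
  (2Δ to stable)
t=3 Δ0: s4=1 s8=1 s0=1 s1=0 s3=1 s5=0 s7=0 clk=1 s9=1 s6=1
  Δ1: s3:1→0, clk:1→0, s6:1→0
  Δ2: s0:1→0, s1:0→1
  Δ3: s1:1→0
  (3Δ to stable)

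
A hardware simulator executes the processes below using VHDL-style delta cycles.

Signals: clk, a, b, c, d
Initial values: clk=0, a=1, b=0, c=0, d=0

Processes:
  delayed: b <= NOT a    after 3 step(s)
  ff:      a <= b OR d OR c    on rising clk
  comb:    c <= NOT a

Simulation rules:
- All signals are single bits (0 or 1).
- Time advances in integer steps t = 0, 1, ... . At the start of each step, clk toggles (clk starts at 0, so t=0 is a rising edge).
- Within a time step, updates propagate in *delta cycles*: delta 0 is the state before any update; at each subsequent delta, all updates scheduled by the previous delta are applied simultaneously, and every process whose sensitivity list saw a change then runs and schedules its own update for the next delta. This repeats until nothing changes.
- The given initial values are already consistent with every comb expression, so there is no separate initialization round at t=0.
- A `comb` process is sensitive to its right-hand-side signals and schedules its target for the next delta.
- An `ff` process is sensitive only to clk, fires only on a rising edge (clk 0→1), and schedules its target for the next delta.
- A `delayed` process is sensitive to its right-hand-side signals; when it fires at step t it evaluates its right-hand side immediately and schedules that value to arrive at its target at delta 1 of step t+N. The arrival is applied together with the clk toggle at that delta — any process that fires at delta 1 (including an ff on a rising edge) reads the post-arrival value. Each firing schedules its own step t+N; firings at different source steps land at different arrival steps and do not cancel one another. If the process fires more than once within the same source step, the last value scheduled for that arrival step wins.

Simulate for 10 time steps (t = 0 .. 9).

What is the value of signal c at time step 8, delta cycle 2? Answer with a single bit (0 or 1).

t0.Δ0 a=1 c=0 d=0 clk=0 b=0
t0.Δ1 a=1 c=0 d=0 clk=1 b=0
t0.Δ2 a=0 c=0 d=0 clk=1 b=0
t0.Δ3 a=0 c=1 d=0 clk=1 b=0
t1.Δ0 a=0 c=1 d=0 clk=1 b=0
t1.Δ1 a=0 c=1 d=0 clk=0 b=0
t2.Δ0 a=0 c=1 d=0 clk=0 b=0
t2.Δ1 a=0 c=1 d=0 clk=1 b=0
t2.Δ2 a=1 c=1 d=0 clk=1 b=0
t2.Δ3 a=1 c=0 d=0 clk=1 b=0
t3.Δ0 a=1 c=0 d=0 clk=1 b=0
t3.Δ1 a=1 c=0 d=0 clk=0 b=1
t4.Δ0 a=1 c=0 d=0 clk=0 b=1
t4.Δ1 a=1 c=0 d=0 clk=1 b=1
t5.Δ0 a=1 c=0 d=0 clk=1 b=1
t5.Δ1 a=1 c=0 d=0 clk=0 b=0
t6.Δ0 a=1 c=0 d=0 clk=0 b=0
t6.Δ1 a=1 c=0 d=0 clk=1 b=0
t6.Δ2 a=0 c=0 d=0 clk=1 b=0
t6.Δ3 a=0 c=1 d=0 clk=1 b=0
t7.Δ0 a=0 c=1 d=0 clk=1 b=0
t7.Δ1 a=0 c=1 d=0 clk=0 b=0
t8.Δ0 a=0 c=1 d=0 clk=0 b=0
t8.Δ1 a=0 c=1 d=0 clk=1 b=0
t8.Δ2 a=1 c=1 d=0 clk=1 b=0
t8.Δ3 a=1 c=0 d=0 clk=1 b=0
t9.Δ0 a=1 c=0 d=0 clk=1 b=0
t9.Δ1 a=1 c=0 d=0 clk=0 b=1

1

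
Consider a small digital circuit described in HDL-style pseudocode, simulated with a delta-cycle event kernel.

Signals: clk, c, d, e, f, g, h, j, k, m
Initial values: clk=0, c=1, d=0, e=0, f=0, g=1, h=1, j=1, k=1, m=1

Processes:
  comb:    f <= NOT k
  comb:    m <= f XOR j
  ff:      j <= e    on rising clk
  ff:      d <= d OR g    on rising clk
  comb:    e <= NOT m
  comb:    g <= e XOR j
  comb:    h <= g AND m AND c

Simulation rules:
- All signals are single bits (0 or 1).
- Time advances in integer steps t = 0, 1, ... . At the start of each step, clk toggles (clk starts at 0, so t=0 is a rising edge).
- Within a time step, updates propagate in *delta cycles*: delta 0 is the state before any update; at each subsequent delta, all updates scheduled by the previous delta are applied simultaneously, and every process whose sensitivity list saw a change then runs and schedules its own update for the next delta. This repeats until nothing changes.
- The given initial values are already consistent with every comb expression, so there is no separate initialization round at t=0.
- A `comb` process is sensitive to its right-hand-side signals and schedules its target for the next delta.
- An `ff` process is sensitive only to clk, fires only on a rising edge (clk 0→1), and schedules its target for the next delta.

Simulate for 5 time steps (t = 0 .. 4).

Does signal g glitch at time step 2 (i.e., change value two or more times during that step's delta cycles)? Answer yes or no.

yes

[bits: k,c,h,e,f,m,d,j,clk,g]
t=0: Δ0=1110010101 Δ1=1110010111 Δ2=1110011011 Δ3=1110001010 Δ4=1101001010 Δ5=1101001011 | 5Δ
t=1: Δ0=1101001011 Δ1=1101001001 | 1Δ
t=2: Δ0=1101001001 Δ1=1101001011 Δ2=1101001111 Δ3=1101011110 Δ4=1100011110 Δ5=1100011111 Δ6=1110011111 | 6Δ
t=3: Δ0=1110011111 Δ1=1110011101 | 1Δ
t=4: Δ0=1110011101 Δ1=1110011111 Δ2=1110011011 Δ3=1110001010 Δ4=1101001010 Δ5=1101001011 | 5Δ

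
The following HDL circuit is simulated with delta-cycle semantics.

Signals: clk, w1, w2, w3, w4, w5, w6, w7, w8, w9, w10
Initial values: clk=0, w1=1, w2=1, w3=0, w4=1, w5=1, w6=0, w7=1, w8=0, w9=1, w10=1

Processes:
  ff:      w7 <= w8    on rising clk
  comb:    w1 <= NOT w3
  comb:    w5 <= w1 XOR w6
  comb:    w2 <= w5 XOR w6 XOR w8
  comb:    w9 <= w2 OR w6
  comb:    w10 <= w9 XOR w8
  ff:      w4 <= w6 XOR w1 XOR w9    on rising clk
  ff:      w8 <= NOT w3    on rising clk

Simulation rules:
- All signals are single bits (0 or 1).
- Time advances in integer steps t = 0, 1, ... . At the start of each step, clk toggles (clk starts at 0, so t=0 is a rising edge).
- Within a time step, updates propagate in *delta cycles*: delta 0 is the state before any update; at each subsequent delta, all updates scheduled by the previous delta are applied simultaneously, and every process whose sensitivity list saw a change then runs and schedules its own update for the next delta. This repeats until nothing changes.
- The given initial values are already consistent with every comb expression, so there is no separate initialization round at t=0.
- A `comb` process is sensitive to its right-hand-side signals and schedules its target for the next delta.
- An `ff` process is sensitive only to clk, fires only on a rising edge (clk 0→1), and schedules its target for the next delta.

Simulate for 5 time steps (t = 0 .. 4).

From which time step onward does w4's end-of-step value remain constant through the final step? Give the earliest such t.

t0.Δ0 w4=1 w6=0 w5=1 w2=1 w1=1 w7=1 w8=0 w9=1 w3=0 clk=0 w10=1
t0.Δ1 w4=1 w6=0 w5=1 w2=1 w1=1 w7=1 w8=0 w9=1 w3=0 clk=1 w10=1
t0.Δ2 w4=0 w6=0 w5=1 w2=1 w1=1 w7=0 w8=1 w9=1 w3=0 clk=1 w10=1
t0.Δ3 w4=0 w6=0 w5=1 w2=0 w1=1 w7=0 w8=1 w9=1 w3=0 clk=1 w10=0
t0.Δ4 w4=0 w6=0 w5=1 w2=0 w1=1 w7=0 w8=1 w9=0 w3=0 clk=1 w10=0
t0.Δ5 w4=0 w6=0 w5=1 w2=0 w1=1 w7=0 w8=1 w9=0 w3=0 clk=1 w10=1
t1.Δ0 w4=0 w6=0 w5=1 w2=0 w1=1 w7=0 w8=1 w9=0 w3=0 clk=1 w10=1
t1.Δ1 w4=0 w6=0 w5=1 w2=0 w1=1 w7=0 w8=1 w9=0 w3=0 clk=0 w10=1
t2.Δ0 w4=0 w6=0 w5=1 w2=0 w1=1 w7=0 w8=1 w9=0 w3=0 clk=0 w10=1
t2.Δ1 w4=0 w6=0 w5=1 w2=0 w1=1 w7=0 w8=1 w9=0 w3=0 clk=1 w10=1
t2.Δ2 w4=1 w6=0 w5=1 w2=0 w1=1 w7=1 w8=1 w9=0 w3=0 clk=1 w10=1
t3.Δ0 w4=1 w6=0 w5=1 w2=0 w1=1 w7=1 w8=1 w9=0 w3=0 clk=1 w10=1
t3.Δ1 w4=1 w6=0 w5=1 w2=0 w1=1 w7=1 w8=1 w9=0 w3=0 clk=0 w10=1
t4.Δ0 w4=1 w6=0 w5=1 w2=0 w1=1 w7=1 w8=1 w9=0 w3=0 clk=0 w10=1
t4.Δ1 w4=1 w6=0 w5=1 w2=0 w1=1 w7=1 w8=1 w9=0 w3=0 clk=1 w10=1

2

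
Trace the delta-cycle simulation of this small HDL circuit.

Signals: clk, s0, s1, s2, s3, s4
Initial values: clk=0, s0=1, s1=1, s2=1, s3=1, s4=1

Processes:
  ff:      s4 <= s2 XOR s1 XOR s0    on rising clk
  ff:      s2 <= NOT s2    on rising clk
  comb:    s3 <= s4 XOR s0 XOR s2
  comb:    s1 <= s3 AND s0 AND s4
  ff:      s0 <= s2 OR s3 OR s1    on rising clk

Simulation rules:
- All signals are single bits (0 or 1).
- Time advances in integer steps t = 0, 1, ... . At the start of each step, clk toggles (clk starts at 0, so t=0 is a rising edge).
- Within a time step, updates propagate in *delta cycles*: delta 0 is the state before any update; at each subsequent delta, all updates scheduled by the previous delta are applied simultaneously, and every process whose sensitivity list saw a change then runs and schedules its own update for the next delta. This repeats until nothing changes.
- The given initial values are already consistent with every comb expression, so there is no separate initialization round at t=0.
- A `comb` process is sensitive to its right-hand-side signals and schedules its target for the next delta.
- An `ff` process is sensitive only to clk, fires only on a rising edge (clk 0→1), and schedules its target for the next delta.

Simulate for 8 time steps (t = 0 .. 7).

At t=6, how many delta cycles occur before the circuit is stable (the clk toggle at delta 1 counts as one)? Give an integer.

2

t=0 Δ0: s0=1 s4=1 clk=0 s2=1 s1=1 s3=1
  Δ1: clk:0→1
  Δ2: s2:1→0
  Δ3: s3:1→0
  Δ4: s1:1→0
  (4Δ to stable)
t=1 Δ0: s0=1 s4=1 clk=1 s2=0 s1=0 s3=0
  Δ1: clk:1→0
  (1Δ to stable)
t=2 Δ0: s0=1 s4=1 clk=0 s2=0 s1=0 s3=0
  Δ1: clk:0→1
  Δ2: s0:1→0, s2:0→1
  (2Δ to stable)
t=3 Δ0: s0=0 s4=1 clk=1 s2=1 s1=0 s3=0
  Δ1: clk:1→0
  (1Δ to stable)
t=4 Δ0: s0=0 s4=1 clk=0 s2=1 s1=0 s3=0
  Δ1: clk:0→1
  Δ2: s0:0→1, s2:1→0
  (2Δ to stable)
t=5 Δ0: s0=1 s4=1 clk=1 s2=0 s1=0 s3=0
  Δ1: clk:1→0
  (1Δ to stable)
t=6 Δ0: s0=1 s4=1 clk=0 s2=0 s1=0 s3=0
  Δ1: clk:0→1
  Δ2: s0:1→0, s2:0→1
  (2Δ to stable)
t=7 Δ0: s0=0 s4=1 clk=1 s2=1 s1=0 s3=0
  Δ1: clk:1→0
  (1Δ to stable)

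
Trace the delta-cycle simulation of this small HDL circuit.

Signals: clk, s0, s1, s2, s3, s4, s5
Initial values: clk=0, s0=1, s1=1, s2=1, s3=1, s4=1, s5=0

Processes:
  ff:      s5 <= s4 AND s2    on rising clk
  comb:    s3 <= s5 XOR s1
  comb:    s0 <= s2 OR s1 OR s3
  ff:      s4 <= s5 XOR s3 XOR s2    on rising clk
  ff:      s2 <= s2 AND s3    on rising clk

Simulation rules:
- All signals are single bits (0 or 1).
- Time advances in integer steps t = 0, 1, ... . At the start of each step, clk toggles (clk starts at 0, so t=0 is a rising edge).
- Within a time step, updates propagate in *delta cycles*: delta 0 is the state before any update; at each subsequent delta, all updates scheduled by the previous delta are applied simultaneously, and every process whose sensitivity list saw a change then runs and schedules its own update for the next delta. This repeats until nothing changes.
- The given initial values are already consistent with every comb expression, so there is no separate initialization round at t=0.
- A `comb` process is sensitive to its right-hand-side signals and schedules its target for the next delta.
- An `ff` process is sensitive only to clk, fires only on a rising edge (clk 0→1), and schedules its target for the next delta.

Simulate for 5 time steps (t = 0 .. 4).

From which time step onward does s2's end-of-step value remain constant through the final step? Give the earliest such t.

[bits: s3,s5,s4,s0,s2,clk,s1]
t=0: Δ0=1011101 Δ1=1011111 Δ2=1101111 Δ3=0101111 | 3Δ
t=1: Δ0=0101111 Δ1=0101101 | 1Δ
t=2: Δ0=0101101 Δ1=0101111 Δ2=0001011 Δ3=1001011 | 3Δ
t=3: Δ0=1001011 Δ1=1001001 | 1Δ
t=4: Δ0=1001001 Δ1=1001011 Δ2=1011011 | 2Δ

2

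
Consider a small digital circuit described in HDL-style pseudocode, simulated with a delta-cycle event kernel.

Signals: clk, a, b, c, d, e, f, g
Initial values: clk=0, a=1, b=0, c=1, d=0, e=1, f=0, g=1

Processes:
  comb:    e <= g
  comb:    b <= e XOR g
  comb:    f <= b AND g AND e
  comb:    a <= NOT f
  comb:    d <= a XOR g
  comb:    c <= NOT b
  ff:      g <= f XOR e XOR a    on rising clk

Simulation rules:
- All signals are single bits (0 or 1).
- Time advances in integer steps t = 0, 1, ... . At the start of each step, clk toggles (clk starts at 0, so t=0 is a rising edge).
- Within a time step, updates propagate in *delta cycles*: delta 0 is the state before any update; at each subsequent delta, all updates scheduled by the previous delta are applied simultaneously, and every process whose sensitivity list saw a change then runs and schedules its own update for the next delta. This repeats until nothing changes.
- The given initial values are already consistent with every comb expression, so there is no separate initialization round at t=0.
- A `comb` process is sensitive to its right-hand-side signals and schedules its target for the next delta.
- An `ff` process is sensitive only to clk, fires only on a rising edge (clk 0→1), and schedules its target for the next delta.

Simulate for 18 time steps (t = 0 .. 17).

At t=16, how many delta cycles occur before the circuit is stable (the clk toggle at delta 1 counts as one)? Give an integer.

[bits: e,b,clk,a,g,c,d,f]
t=0: Δ0=10011100 Δ1=10111100 Δ2=10110100 Δ3=01110110 Δ4=00110010 Δ5=00110110 | 5Δ
t=1: Δ0=00110110 Δ1=00010110 | 1Δ
t=2: Δ0=00010110 Δ1=00110110 Δ2=00111110 Δ3=11111100 Δ4=10111001 Δ5=10101100 Δ6=10111110 Δ7=10111100 | 7Δ
t=3: Δ0=10111100 Δ1=10011100 | 1Δ
t=4: Δ0=10011100 Δ1=10111100 Δ2=10110100 Δ3=01110110 Δ4=00110010 Δ5=00110110 | 5Δ
t=5: Δ0=00110110 Δ1=00010110 | 1Δ
t=6: Δ0=00010110 Δ1=00110110 Δ2=00111110 Δ3=11111100 Δ4=10111001 Δ5=10101100 Δ6=10111110 Δ7=10111100 | 7Δ
t=7: Δ0=10111100 Δ1=10011100 | 1Δ
t=8: Δ0=10011100 Δ1=10111100 Δ2=10110100 Δ3=01110110 Δ4=00110010 Δ5=00110110 | 5Δ
t=9: Δ0=00110110 Δ1=00010110 | 1Δ
t=10: Δ0=00010110 Δ1=00110110 Δ2=00111110 Δ3=11111100 Δ4=10111001 Δ5=10101100 Δ6=10111110 Δ7=10111100 | 7Δ
t=11: Δ0=10111100 Δ1=10011100 | 1Δ
t=12: Δ0=10011100 Δ1=10111100 Δ2=10110100 Δ3=01110110 Δ4=00110010 Δ5=00110110 | 5Δ
t=13: Δ0=00110110 Δ1=00010110 | 1Δ
t=14: Δ0=00010110 Δ1=00110110 Δ2=00111110 Δ3=11111100 Δ4=10111001 Δ5=10101100 Δ6=10111110 Δ7=10111100 | 7Δ
t=15: Δ0=10111100 Δ1=10011100 | 1Δ
t=16: Δ0=10011100 Δ1=10111100 Δ2=10110100 Δ3=01110110 Δ4=00110010 Δ5=00110110 | 5Δ
t=17: Δ0=00110110 Δ1=00010110 | 1Δ

5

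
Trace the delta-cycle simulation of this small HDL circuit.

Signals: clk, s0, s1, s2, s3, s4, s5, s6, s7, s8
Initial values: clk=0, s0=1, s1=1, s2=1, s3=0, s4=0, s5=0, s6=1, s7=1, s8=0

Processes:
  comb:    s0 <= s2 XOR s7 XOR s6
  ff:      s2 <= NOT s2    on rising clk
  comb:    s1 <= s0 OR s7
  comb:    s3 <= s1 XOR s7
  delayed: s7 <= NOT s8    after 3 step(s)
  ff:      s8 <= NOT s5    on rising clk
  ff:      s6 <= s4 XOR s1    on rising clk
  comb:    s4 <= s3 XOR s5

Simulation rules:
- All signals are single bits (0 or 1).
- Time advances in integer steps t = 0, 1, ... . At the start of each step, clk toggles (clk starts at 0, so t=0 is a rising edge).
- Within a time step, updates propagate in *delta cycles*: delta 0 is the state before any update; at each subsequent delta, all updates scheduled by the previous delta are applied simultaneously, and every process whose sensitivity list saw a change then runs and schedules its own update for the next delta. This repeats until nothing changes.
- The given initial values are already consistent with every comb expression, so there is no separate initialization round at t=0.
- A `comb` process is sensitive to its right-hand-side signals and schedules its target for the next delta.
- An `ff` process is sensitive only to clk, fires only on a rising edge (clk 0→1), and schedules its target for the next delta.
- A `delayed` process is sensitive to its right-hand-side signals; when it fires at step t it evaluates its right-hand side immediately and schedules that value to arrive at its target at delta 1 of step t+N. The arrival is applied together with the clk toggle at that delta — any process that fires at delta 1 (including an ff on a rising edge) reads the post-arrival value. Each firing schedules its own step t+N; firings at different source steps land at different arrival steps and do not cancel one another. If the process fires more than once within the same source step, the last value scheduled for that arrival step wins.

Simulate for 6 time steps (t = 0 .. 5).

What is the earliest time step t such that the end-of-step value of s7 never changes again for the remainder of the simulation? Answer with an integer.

3

[bits: s8,clk,s3,s4,s1,s0,s5,s6,s2,s7]
t=0: Δ0=0000110111 Δ1=0100110111 Δ2=1100110101 Δ3=1100100101 | 3Δ
t=1: Δ0=1100100101 Δ1=1000100101 | 1Δ
t=2: Δ0=1000100101 Δ1=1100100101 Δ2=1100100111 Δ3=1100110111 | 3Δ
t=3: Δ0=1100110111 Δ1=1000110110 Δ2=1010100110 Δ3=1011000110 Δ4=1001000110 Δ5=1000000110 | 5Δ
t=4: Δ0=1000000110 Δ1=1100000110 Δ2=1100000000 | 2Δ
t=5: Δ0=1100000000 Δ1=1000000000 | 1Δ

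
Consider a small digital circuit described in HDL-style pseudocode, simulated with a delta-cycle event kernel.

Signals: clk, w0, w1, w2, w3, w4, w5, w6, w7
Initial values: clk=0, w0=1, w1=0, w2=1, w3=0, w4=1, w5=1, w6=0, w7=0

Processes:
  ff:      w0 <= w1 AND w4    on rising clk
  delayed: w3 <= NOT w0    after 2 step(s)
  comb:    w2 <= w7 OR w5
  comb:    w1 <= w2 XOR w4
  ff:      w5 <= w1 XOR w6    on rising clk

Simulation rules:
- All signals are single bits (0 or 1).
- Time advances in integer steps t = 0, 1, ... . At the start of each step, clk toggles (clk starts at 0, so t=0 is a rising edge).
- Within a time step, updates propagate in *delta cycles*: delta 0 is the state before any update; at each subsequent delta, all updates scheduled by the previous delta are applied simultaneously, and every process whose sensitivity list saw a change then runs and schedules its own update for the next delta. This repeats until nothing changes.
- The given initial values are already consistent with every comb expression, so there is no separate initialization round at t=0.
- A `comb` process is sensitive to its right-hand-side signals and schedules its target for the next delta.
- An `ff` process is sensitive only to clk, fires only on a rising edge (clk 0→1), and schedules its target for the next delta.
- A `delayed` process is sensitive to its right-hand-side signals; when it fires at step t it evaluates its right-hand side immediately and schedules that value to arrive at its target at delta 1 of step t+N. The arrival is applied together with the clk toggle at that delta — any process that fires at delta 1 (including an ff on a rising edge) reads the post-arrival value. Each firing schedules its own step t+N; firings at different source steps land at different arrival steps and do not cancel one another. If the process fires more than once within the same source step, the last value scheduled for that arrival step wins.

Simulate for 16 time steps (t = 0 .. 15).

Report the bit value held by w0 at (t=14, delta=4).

t=0 Δ0: w6=0 w1=0 w3=0 w2=1 w7=0 w0=1 clk=0 w5=1 w4=1
  Δ1: clk:0→1
  Δ2: w0:1→0, w5:1→0
  Δ3: w2:1→0
  Δ4: w1:0→1
  (4Δ to stable)
t=1 Δ0: w6=0 w1=1 w3=0 w2=0 w7=0 w0=0 clk=1 w5=0 w4=1
  Δ1: clk:1→0
  (1Δ to stable)
t=2 Δ0: w6=0 w1=1 w3=0 w2=0 w7=0 w0=0 clk=0 w5=0 w4=1
  Δ1: w3:0→1, clk:0→1
  Δ2: w0:0→1, w5:0→1
  Δ3: w2:0→1
  Δ4: w1:1→0
  (4Δ to stable)
t=3 Δ0: w6=0 w1=0 w3=1 w2=1 w7=0 w0=1 clk=1 w5=1 w4=1
  Δ1: clk:1→0
  (1Δ to stable)
t=4 Δ0: w6=0 w1=0 w3=1 w2=1 w7=0 w0=1 clk=0 w5=1 w4=1
  Δ1: w3:1→0, clk:0→1
  Δ2: w0:1→0, w5:1→0
  Δ3: w2:1→0
  Δ4: w1:0→1
  (4Δ to stable)
t=5 Δ0: w6=0 w1=1 w3=0 w2=0 w7=0 w0=0 clk=1 w5=0 w4=1
  Δ1: clk:1→0
  (1Δ to stable)
t=6 Δ0: w6=0 w1=1 w3=0 w2=0 w7=0 w0=0 clk=0 w5=0 w4=1
  Δ1: w3:0→1, clk:0→1
  Δ2: w0:0→1, w5:0→1
  Δ3: w2:0→1
  Δ4: w1:1→0
  (4Δ to stable)
t=7 Δ0: w6=0 w1=0 w3=1 w2=1 w7=0 w0=1 clk=1 w5=1 w4=1
  Δ1: clk:1→0
  (1Δ to stable)
t=8 Δ0: w6=0 w1=0 w3=1 w2=1 w7=0 w0=1 clk=0 w5=1 w4=1
  Δ1: w3:1→0, clk:0→1
  Δ2: w0:1→0, w5:1→0
  Δ3: w2:1→0
  Δ4: w1:0→1
  (4Δ to stable)
t=9 Δ0: w6=0 w1=1 w3=0 w2=0 w7=0 w0=0 clk=1 w5=0 w4=1
  Δ1: clk:1→0
  (1Δ to stable)
t=10 Δ0: w6=0 w1=1 w3=0 w2=0 w7=0 w0=0 clk=0 w5=0 w4=1
  Δ1: w3:0→1, clk:0→1
  Δ2: w0:0→1, w5:0→1
  Δ3: w2:0→1
  Δ4: w1:1→0
  (4Δ to stable)
t=11 Δ0: w6=0 w1=0 w3=1 w2=1 w7=0 w0=1 clk=1 w5=1 w4=1
  Δ1: clk:1→0
  (1Δ to stable)
t=12 Δ0: w6=0 w1=0 w3=1 w2=1 w7=0 w0=1 clk=0 w5=1 w4=1
  Δ1: w3:1→0, clk:0→1
  Δ2: w0:1→0, w5:1→0
  Δ3: w2:1→0
  Δ4: w1:0→1
  (4Δ to stable)
t=13 Δ0: w6=0 w1=1 w3=0 w2=0 w7=0 w0=0 clk=1 w5=0 w4=1
  Δ1: clk:1→0
  (1Δ to stable)
t=14 Δ0: w6=0 w1=1 w3=0 w2=0 w7=0 w0=0 clk=0 w5=0 w4=1
  Δ1: w3:0→1, clk:0→1
  Δ2: w0:0→1, w5:0→1
  Δ3: w2:0→1
  Δ4: w1:1→0
  (4Δ to stable)
t=15 Δ0: w6=0 w1=0 w3=1 w2=1 w7=0 w0=1 clk=1 w5=1 w4=1
  Δ1: clk:1→0
  (1Δ to stable)

1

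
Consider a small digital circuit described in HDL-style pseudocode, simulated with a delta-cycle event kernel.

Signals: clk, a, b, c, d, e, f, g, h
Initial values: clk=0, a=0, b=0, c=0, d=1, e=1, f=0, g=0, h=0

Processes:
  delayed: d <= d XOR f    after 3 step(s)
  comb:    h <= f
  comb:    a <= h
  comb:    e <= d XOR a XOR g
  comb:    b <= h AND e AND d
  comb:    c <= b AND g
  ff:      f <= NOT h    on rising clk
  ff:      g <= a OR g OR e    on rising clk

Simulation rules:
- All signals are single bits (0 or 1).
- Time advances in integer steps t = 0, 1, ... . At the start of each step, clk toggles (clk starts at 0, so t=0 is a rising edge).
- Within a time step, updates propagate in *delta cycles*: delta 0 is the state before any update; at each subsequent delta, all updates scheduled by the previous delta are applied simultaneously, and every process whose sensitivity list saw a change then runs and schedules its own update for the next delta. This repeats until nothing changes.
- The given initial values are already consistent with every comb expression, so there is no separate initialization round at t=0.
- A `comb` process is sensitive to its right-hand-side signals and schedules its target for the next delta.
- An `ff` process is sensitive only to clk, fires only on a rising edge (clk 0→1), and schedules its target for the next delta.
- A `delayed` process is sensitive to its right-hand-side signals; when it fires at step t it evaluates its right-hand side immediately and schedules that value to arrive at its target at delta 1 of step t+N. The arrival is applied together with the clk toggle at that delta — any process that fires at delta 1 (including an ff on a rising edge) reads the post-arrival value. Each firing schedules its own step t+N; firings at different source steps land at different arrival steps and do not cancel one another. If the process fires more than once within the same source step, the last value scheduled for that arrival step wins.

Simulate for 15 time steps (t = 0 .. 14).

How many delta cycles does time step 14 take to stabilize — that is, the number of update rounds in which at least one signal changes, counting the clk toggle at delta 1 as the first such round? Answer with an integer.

t0.Δ0 f=0 h=0 d=1 c=0 g=0 b=0 a=0 e=1 clk=0
t0.Δ1 f=0 h=0 d=1 c=0 g=0 b=0 a=0 e=1 clk=1
t0.Δ2 f=1 h=0 d=1 c=0 g=1 b=0 a=0 e=1 clk=1
t0.Δ3 f=1 h=1 d=1 c=0 g=1 b=0 a=0 e=0 clk=1
t0.Δ4 f=1 h=1 d=1 c=0 g=1 b=0 a=1 e=0 clk=1
t0.Δ5 f=1 h=1 d=1 c=0 g=1 b=0 a=1 e=1 clk=1
t0.Δ6 f=1 h=1 d=1 c=0 g=1 b=1 a=1 e=1 clk=1
t0.Δ7 f=1 h=1 d=1 c=1 g=1 b=1 a=1 e=1 clk=1
t1.Δ0 f=1 h=1 d=1 c=1 g=1 b=1 a=1 e=1 clk=1
t1.Δ1 f=1 h=1 d=1 c=1 g=1 b=1 a=1 e=1 clk=0
t2.Δ0 f=1 h=1 d=1 c=1 g=1 b=1 a=1 e=1 clk=0
t2.Δ1 f=1 h=1 d=1 c=1 g=1 b=1 a=1 e=1 clk=1
t2.Δ2 f=0 h=1 d=1 c=1 g=1 b=1 a=1 e=1 clk=1
t2.Δ3 f=0 h=0 d=1 c=1 g=1 b=1 a=1 e=1 clk=1
t2.Δ4 f=0 h=0 d=1 c=1 g=1 b=0 a=0 e=1 clk=1
t2.Δ5 f=0 h=0 d=1 c=0 g=1 b=0 a=0 e=0 clk=1
t3.Δ0 f=0 h=0 d=1 c=0 g=1 b=0 a=0 e=0 clk=1
t3.Δ1 f=0 h=0 d=0 c=0 g=1 b=0 a=0 e=0 clk=0
t3.Δ2 f=0 h=0 d=0 c=0 g=1 b=0 a=0 e=1 clk=0
t4.Δ0 f=0 h=0 d=0 c=0 g=1 b=0 a=0 e=1 clk=0
t4.Δ1 f=0 h=0 d=0 c=0 g=1 b=0 a=0 e=1 clk=1
t4.Δ2 f=1 h=0 d=0 c=0 g=1 b=0 a=0 e=1 clk=1
t4.Δ3 f=1 h=1 d=0 c=0 g=1 b=0 a=0 e=1 clk=1
t4.Δ4 f=1 h=1 d=0 c=0 g=1 b=0 a=1 e=1 clk=1
t4.Δ5 f=1 h=1 d=0 c=0 g=1 b=0 a=1 e=0 clk=1
t5.Δ0 f=1 h=1 d=0 c=0 g=1 b=0 a=1 e=0 clk=1
t5.Δ1 f=1 h=1 d=1 c=0 g=1 b=0 a=1 e=0 clk=0
t5.Δ2 f=1 h=1 d=1 c=0 g=1 b=0 a=1 e=1 clk=0
t5.Δ3 f=1 h=1 d=1 c=0 g=1 b=1 a=1 e=1 clk=0
t5.Δ4 f=1 h=1 d=1 c=1 g=1 b=1 a=1 e=1 clk=0
t6.Δ0 f=1 h=1 d=1 c=1 g=1 b=1 a=1 e=1 clk=0
t6.Δ1 f=1 h=1 d=0 c=1 g=1 b=1 a=1 e=1 clk=1
t6.Δ2 f=0 h=1 d=0 c=1 g=1 b=0 a=1 e=0 clk=1
t6.Δ3 f=0 h=0 d=0 c=0 g=1 b=0 a=1 e=0 clk=1
t6.Δ4 f=0 h=0 d=0 c=0 g=1 b=0 a=0 e=0 clk=1
t6.Δ5 f=0 h=0 d=0 c=0 g=1 b=0 a=0 e=1 clk=1
t7.Δ0 f=0 h=0 d=0 c=0 g=1 b=0 a=0 e=1 clk=1
t7.Δ1 f=0 h=0 d=1 c=0 g=1 b=0 a=0 e=1 clk=0
t7.Δ2 f=0 h=0 d=1 c=0 g=1 b=0 a=0 e=0 clk=0
t8.Δ0 f=0 h=0 d=1 c=0 g=1 b=0 a=0 e=0 clk=0
t8.Δ1 f=0 h=0 d=0 c=0 g=1 b=0 a=0 e=0 clk=1
t8.Δ2 f=1 h=0 d=0 c=0 g=1 b=0 a=0 e=1 clk=1
t8.Δ3 f=1 h=1 d=0 c=0 g=1 b=0 a=0 e=1 clk=1
t8.Δ4 f=1 h=1 d=0 c=0 g=1 b=0 a=1 e=1 clk=1
t8.Δ5 f=1 h=1 d=0 c=0 g=1 b=0 a=1 e=0 clk=1
t9.Δ0 f=1 h=1 d=0 c=0 g=1 b=0 a=1 e=0 clk=1
t9.Δ1 f=1 h=1 d=0 c=0 g=1 b=0 a=1 e=0 clk=0
t10.Δ0 f=1 h=1 d=0 c=0 g=1 b=0 a=1 e=0 clk=0
t10.Δ1 f=1 h=1 d=1 c=0 g=1 b=0 a=1 e=0 clk=1
t10.Δ2 f=0 h=1 d=1 c=0 g=1 b=0 a=1 e=1 clk=1
t10.Δ3 f=0 h=0 d=1 c=0 g=1 b=1 a=1 e=1 clk=1
t10.Δ4 f=0 h=0 d=1 c=1 g=1 b=0 a=0 e=1 clk=1
t10.Δ5 f=0 h=0 d=1 c=0 g=1 b=0 a=0 e=0 clk=1
t11.Δ0 f=0 h=0 d=1 c=0 g=1 b=0 a=0 e=0 clk=1
t11.Δ1 f=0 h=0 d=1 c=0 g=1 b=0 a=0 e=0 clk=0
t12.Δ0 f=0 h=0 d=1 c=0 g=1 b=0 a=0 e=0 clk=0
t12.Δ1 f=0 h=0 d=1 c=0 g=1 b=0 a=0 e=0 clk=1
t12.Δ2 f=1 h=0 d=1 c=0 g=1 b=0 a=0 e=0 clk=1
t12.Δ3 f=1 h=1 d=1 c=0 g=1 b=0 a=0 e=0 clk=1
t12.Δ4 f=1 h=1 d=1 c=0 g=1 b=0 a=1 e=0 clk=1
t12.Δ5 f=1 h=1 d=1 c=0 g=1 b=0 a=1 e=1 clk=1
t12.Δ6 f=1 h=1 d=1 c=0 g=1 b=1 a=1 e=1 clk=1
t12.Δ7 f=1 h=1 d=1 c=1 g=1 b=1 a=1 e=1 clk=1
t13.Δ0 f=1 h=1 d=1 c=1 g=1 b=1 a=1 e=1 clk=1
t13.Δ1 f=1 h=1 d=1 c=1 g=1 b=1 a=1 e=1 clk=0
t14.Δ0 f=1 h=1 d=1 c=1 g=1 b=1 a=1 e=1 clk=0
t14.Δ1 f=1 h=1 d=1 c=1 g=1 b=1 a=1 e=1 clk=1
t14.Δ2 f=0 h=1 d=1 c=1 g=1 b=1 a=1 e=1 clk=1
t14.Δ3 f=0 h=0 d=1 c=1 g=1 b=1 a=1 e=1 clk=1
t14.Δ4 f=0 h=0 d=1 c=1 g=1 b=0 a=0 e=1 clk=1
t14.Δ5 f=0 h=0 d=1 c=0 g=1 b=0 a=0 e=0 clk=1

5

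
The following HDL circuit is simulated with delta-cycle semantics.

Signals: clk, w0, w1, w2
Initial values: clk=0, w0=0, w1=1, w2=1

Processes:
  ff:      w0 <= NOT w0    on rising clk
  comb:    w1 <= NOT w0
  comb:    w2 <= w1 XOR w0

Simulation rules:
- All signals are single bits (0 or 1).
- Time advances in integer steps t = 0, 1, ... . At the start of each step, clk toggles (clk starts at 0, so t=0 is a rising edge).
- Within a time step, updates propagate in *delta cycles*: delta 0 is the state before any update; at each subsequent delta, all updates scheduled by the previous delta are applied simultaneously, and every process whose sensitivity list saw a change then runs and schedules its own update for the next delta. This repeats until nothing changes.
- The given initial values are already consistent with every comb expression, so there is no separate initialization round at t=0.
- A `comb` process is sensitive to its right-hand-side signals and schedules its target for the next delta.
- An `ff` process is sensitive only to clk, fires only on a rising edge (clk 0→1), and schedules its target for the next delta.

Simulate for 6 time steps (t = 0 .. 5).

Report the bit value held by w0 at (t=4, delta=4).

t=0 Δ0: clk=0 w1=1 w0=0 w2=1
  Δ1: clk:0→1
  Δ2: w0:0→1
  Δ3: w1:1→0, w2:1→0
  Δ4: w2:0→1
  (4Δ to stable)
t=1 Δ0: clk=1 w1=0 w0=1 w2=1
  Δ1: clk:1→0
  (1Δ to stable)
t=2 Δ0: clk=0 w1=0 w0=1 w2=1
  Δ1: clk:0→1
  Δ2: w0:1→0
  Δ3: w1:0→1, w2:1→0
  Δ4: w2:0→1
  (4Δ to stable)
t=3 Δ0: clk=1 w1=1 w0=0 w2=1
  Δ1: clk:1→0
  (1Δ to stable)
t=4 Δ0: clk=0 w1=1 w0=0 w2=1
  Δ1: clk:0→1
  Δ2: w0:0→1
  Δ3: w1:1→0, w2:1→0
  Δ4: w2:0→1
  (4Δ to stable)
t=5 Δ0: clk=1 w1=0 w0=1 w2=1
  Δ1: clk:1→0
  (1Δ to stable)

1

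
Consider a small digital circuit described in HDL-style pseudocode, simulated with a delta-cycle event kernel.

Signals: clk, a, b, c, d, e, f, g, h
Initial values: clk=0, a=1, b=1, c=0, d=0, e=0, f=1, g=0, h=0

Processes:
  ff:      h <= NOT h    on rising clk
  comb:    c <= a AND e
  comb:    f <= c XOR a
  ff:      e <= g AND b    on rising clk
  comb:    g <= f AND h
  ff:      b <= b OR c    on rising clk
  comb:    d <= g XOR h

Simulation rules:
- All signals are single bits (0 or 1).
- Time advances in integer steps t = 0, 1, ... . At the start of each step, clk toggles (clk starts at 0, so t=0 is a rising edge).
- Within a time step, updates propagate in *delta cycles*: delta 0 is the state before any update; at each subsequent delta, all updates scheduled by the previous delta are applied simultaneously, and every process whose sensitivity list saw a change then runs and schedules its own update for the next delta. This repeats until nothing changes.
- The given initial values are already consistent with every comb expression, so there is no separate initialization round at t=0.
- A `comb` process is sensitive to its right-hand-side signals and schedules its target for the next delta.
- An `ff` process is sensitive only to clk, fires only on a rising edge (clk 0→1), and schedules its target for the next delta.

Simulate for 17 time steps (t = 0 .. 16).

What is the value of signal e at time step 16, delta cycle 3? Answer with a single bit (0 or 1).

0

t=0 Δ0: d=0 f=1 g=0 b=1 e=0 clk=0 h=0 c=0 a=1
  Δ1: clk:0→1
  Δ2: h:0→1
  Δ3: d:0→1, g:0→1
  Δ4: d:1→0
  (4Δ to stable)
t=1 Δ0: d=0 f=1 g=1 b=1 e=0 clk=1 h=1 c=0 a=1
  Δ1: clk:1→0
  (1Δ to stable)
t=2 Δ0: d=0 f=1 g=1 b=1 e=0 clk=0 h=1 c=0 a=1
  Δ1: clk:0→1
  Δ2: e:0→1, h:1→0
  Δ3: d:0→1, g:1→0, c:0→1
  Δ4: d:1→0, f:1→0
  (4Δ to stable)
t=3 Δ0: d=0 f=0 g=0 b=1 e=1 clk=1 h=0 c=1 a=1
  Δ1: clk:1→0
  (1Δ to stable)
t=4 Δ0: d=0 f=0 g=0 b=1 e=1 clk=0 h=0 c=1 a=1
  Δ1: clk:0→1
  Δ2: e:1→0, h:0→1
  Δ3: d:0→1, c:1→0
  Δ4: f:0→1
  Δ5: g:0→1
  Δ6: d:1→0
  (6Δ to stable)
t=5 Δ0: d=0 f=1 g=1 b=1 e=0 clk=1 h=1 c=0 a=1
  Δ1: clk:1→0
  (1Δ to stable)
t=6 Δ0: d=0 f=1 g=1 b=1 e=0 clk=0 h=1 c=0 a=1
  Δ1: clk:0→1
  Δ2: e:0→1, h:1→0
  Δ3: d:0→1, g:1→0, c:0→1
  Δ4: d:1→0, f:1→0
  (4Δ to stable)
t=7 Δ0: d=0 f=0 g=0 b=1 e=1 clk=1 h=0 c=1 a=1
  Δ1: clk:1→0
  (1Δ to stable)
t=8 Δ0: d=0 f=0 g=0 b=1 e=1 clk=0 h=0 c=1 a=1
  Δ1: clk:0→1
  Δ2: e:1→0, h:0→1
  Δ3: d:0→1, c:1→0
  Δ4: f:0→1
  Δ5: g:0→1
  Δ6: d:1→0
  (6Δ to stable)
t=9 Δ0: d=0 f=1 g=1 b=1 e=0 clk=1 h=1 c=0 a=1
  Δ1: clk:1→0
  (1Δ to stable)
t=10 Δ0: d=0 f=1 g=1 b=1 e=0 clk=0 h=1 c=0 a=1
  Δ1: clk:0→1
  Δ2: e:0→1, h:1→0
  Δ3: d:0→1, g:1→0, c:0→1
  Δ4: d:1→0, f:1→0
  (4Δ to stable)
t=11 Δ0: d=0 f=0 g=0 b=1 e=1 clk=1 h=0 c=1 a=1
  Δ1: clk:1→0
  (1Δ to stable)
t=12 Δ0: d=0 f=0 g=0 b=1 e=1 clk=0 h=0 c=1 a=1
  Δ1: clk:0→1
  Δ2: e:1→0, h:0→1
  Δ3: d:0→1, c:1→0
  Δ4: f:0→1
  Δ5: g:0→1
  Δ6: d:1→0
  (6Δ to stable)
t=13 Δ0: d=0 f=1 g=1 b=1 e=0 clk=1 h=1 c=0 a=1
  Δ1: clk:1→0
  (1Δ to stable)
t=14 Δ0: d=0 f=1 g=1 b=1 e=0 clk=0 h=1 c=0 a=1
  Δ1: clk:0→1
  Δ2: e:0→1, h:1→0
  Δ3: d:0→1, g:1→0, c:0→1
  Δ4: d:1→0, f:1→0
  (4Δ to stable)
t=15 Δ0: d=0 f=0 g=0 b=1 e=1 clk=1 h=0 c=1 a=1
  Δ1: clk:1→0
  (1Δ to stable)
t=16 Δ0: d=0 f=0 g=0 b=1 e=1 clk=0 h=0 c=1 a=1
  Δ1: clk:0→1
  Δ2: e:1→0, h:0→1
  Δ3: d:0→1, c:1→0
  Δ4: f:0→1
  Δ5: g:0→1
  Δ6: d:1→0
  (6Δ to stable)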